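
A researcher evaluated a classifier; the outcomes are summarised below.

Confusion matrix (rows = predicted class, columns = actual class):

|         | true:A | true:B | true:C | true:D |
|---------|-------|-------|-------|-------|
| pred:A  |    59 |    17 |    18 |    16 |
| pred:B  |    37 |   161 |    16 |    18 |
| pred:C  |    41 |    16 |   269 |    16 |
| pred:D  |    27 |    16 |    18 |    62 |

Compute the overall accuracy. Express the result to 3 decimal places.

0.683

Accuracy = trace / total = (59+161+269+62=551) / 807 = 551/807 = 0.683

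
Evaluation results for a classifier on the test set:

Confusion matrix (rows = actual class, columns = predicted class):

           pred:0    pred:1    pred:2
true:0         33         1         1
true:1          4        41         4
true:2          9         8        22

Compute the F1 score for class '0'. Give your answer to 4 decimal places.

0.8148

One-vs-rest for '0': TP = diagonal; FP = other classes predicted '0'; FN = '0' predicted as other.
F1 score = 2·TP/(2·TP+FP+FN).
0: TP=33, FP=4+9=13, FN=1+1=2 → 66/81 = 0.81481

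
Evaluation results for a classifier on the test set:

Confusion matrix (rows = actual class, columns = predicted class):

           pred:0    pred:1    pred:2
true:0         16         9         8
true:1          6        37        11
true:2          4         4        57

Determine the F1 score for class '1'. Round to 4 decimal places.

0.7115

One-vs-rest for '1': TP = diagonal; FP = other classes predicted '1'; FN = '1' predicted as other.
F1 score = 2·TP/(2·TP+FP+FN).
1: TP=37, FP=9+4=13, FN=6+11=17 → 74/104 = 0.71154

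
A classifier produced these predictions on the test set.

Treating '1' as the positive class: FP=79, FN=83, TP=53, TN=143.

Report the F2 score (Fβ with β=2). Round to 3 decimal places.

0.392

Fβ = (1+β²)·TP / ((1+β²)·TP + β²·FN + FP), with β²=4
= 5·53 / (5·53 + 4·83 + 79) = 0.392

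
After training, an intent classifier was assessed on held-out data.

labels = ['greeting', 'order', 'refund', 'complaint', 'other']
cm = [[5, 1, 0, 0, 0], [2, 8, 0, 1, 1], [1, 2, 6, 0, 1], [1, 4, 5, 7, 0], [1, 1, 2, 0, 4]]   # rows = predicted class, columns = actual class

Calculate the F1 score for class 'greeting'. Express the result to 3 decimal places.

0.625

Take TP from the diagonal, FP from the rest of the 'greeting' prediction marginal, FN from the rest of the 'greeting' actual marginal.
F1 score = 2·TP/(2·TP+FP+FN).
greeting: TP=5, FP=1+0+0+0=1, FN=2+1+1+1=5 → 10/16 = 0.6250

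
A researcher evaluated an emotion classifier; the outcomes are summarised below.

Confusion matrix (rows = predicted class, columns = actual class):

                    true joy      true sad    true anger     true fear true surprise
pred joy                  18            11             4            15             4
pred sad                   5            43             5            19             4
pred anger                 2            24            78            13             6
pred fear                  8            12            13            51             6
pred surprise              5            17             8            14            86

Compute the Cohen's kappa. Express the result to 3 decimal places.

0.474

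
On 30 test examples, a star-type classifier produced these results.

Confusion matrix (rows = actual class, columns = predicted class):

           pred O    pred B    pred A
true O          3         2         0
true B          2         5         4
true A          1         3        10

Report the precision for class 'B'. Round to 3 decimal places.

0.500

Take TP from the diagonal, FP from the rest of the 'B' prediction marginal, FN from the rest of the 'B' actual marginal.
precision = TP/(TP+FP).
B: TP=5, FP=2+3=5 → 5/10 = 0.5000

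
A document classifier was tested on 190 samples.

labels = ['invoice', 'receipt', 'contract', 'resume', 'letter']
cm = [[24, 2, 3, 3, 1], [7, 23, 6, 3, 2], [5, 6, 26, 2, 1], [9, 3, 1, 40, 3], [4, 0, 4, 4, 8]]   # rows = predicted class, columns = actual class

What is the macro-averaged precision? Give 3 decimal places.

0.611

Per-class precision (TP/(TP+FP)):
  invoice: TP=24, FP=2+3+3+1=9 → 24/33 = 0.7273
  receipt: TP=23, FP=7+6+3+2=18 → 23/41 = 0.5610
  contract: TP=26, FP=5+6+2+1=14 → 26/40 = 0.6500
  resume: TP=40, FP=9+3+1+3=16 → 40/56 = 0.7143
  letter: TP=8, FP=4+0+4+4=12 → 8/20 = 0.4000
Macro-precision = mean = (0.7273 + 0.5610 + 0.6500 + 0.7143 + 0.4000) / 5 = 0.611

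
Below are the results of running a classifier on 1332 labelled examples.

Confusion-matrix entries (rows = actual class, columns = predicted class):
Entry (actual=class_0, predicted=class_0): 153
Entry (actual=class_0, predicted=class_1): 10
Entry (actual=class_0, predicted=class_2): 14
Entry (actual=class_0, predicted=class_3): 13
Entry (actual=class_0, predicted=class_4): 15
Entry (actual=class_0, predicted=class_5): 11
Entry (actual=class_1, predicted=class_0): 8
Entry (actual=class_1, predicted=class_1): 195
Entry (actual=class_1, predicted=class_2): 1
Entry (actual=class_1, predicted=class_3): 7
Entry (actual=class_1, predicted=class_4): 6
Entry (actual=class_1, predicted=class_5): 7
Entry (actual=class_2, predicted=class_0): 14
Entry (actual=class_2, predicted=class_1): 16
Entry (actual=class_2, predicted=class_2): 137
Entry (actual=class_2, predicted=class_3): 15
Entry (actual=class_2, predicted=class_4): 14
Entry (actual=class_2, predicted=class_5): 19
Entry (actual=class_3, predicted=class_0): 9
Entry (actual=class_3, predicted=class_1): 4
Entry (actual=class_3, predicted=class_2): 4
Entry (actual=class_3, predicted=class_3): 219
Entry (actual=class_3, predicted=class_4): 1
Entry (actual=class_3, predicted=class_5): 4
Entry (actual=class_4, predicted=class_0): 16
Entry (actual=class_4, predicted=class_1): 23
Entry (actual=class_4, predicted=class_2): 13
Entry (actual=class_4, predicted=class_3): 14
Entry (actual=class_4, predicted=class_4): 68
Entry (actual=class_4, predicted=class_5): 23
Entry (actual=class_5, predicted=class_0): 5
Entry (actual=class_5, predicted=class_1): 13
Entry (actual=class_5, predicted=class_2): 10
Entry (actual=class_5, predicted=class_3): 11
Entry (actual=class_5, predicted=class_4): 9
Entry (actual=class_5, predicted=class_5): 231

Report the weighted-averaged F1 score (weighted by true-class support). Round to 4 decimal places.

0.7457

Per-class F1 score (2·TP/(2·TP+FP+FN)):
  class_0: TP=153, FP=8+14+9+16+5=52, FN=10+14+13+15+11=63 → 306/421 = 0.72684
  class_1: TP=195, FP=10+16+4+23+13=66, FN=8+1+7+6+7=29 → 390/485 = 0.80412
  class_2: TP=137, FP=14+1+4+13+10=42, FN=14+16+15+14+19=78 → 274/394 = 0.69543
  class_3: TP=219, FP=13+7+15+14+11=60, FN=9+4+4+1+4=22 → 438/520 = 0.84231
  class_4: TP=68, FP=15+6+14+1+9=45, FN=16+23+13+14+23=89 → 136/270 = 0.50370
  class_5: TP=231, FP=11+7+19+4+23=64, FN=5+13+10+11+9=48 → 462/574 = 0.80488
Weighted-F1 score = Σ (supportᵢ/N)·F1 scoreᵢ with N=1332: (216/1332)·0.72684 + (224/1332)·0.80412 + (215/1332)·0.69543 + (241/1332)·0.84231 + (157/1332)·0.50370 + (279/1332)·0.80488 = 0.7457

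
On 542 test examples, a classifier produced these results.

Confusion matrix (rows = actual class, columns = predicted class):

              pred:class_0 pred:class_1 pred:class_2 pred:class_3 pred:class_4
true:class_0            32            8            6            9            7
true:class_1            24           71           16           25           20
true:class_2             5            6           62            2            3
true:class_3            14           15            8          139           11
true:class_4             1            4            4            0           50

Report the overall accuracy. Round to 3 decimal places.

0.653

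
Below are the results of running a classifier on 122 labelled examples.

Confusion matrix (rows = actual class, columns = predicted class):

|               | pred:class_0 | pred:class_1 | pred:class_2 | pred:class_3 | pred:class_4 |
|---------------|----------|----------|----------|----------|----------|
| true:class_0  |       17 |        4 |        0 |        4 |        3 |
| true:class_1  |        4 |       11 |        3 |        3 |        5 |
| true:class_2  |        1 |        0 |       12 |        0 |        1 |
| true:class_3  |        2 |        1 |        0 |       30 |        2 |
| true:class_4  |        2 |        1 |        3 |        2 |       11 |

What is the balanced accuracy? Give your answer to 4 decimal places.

0.6647

Balanced accuracy = mean of per-class recall.
  class_0: recall = 17/28 = 0.60714
  class_1: recall = 11/26 = 0.42308
  class_2: recall = 12/14 = 0.85714
  class_3: recall = 30/35 = 0.85714
  class_4: recall = 11/19 = 0.57895
Mean = (0.60714 + 0.42308 + 0.85714 + 0.85714 + 0.57895) / 5 = 0.6647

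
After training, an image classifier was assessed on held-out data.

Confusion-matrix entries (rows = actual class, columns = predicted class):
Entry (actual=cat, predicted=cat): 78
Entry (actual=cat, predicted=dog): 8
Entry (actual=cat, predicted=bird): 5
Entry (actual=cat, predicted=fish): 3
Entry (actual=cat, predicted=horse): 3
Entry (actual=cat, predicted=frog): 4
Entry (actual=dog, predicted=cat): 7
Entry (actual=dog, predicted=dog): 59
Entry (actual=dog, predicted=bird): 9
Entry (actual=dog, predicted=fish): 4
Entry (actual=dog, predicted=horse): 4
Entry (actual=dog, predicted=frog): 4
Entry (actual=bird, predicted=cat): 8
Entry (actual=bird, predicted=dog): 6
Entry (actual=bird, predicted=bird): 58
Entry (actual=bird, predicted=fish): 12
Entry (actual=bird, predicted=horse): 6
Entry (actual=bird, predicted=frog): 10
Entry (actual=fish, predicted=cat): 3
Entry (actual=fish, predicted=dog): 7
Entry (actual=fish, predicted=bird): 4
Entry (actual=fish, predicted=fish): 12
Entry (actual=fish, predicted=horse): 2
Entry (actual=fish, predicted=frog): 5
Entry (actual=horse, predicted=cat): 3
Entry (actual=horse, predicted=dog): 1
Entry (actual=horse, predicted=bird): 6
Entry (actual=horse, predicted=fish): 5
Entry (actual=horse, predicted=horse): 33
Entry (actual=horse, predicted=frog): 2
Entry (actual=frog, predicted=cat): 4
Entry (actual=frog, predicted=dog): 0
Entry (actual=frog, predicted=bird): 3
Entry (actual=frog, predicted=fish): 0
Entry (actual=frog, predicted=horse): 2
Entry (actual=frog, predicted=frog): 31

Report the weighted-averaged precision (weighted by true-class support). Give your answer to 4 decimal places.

Per-class precision (TP/(TP+FP)):
  cat: TP=78, FP=7+8+3+3+4=25 → 78/103 = 0.75728
  dog: TP=59, FP=8+6+7+1+0=22 → 59/81 = 0.72840
  bird: TP=58, FP=5+9+4+6+3=27 → 58/85 = 0.68235
  fish: TP=12, FP=3+4+12+5+0=24 → 12/36 = 0.33333
  horse: TP=33, FP=3+4+6+2+2=17 → 33/50 = 0.66000
  frog: TP=31, FP=4+4+10+5+2=25 → 31/56 = 0.55357
Weighted-precision = Σ (supportᵢ/N)·precisionᵢ with N=411: (101/411)·0.75728 + (87/411)·0.72840 + (100/411)·0.68235 + (33/411)·0.33333 + (50/411)·0.66000 + (40/411)·0.55357 = 0.6672

0.6672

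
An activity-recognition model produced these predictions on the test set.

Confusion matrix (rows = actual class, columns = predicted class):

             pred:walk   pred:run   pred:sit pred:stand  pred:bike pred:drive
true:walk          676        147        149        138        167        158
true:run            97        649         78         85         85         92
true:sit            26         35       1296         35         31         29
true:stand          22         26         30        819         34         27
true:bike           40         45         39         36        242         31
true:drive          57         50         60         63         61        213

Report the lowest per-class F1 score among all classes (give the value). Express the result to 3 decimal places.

Per-class F1 score (2·TP/(2·TP+FP+FN)):
  walk: TP=676, FP=97+26+22+40+57=242, FN=147+149+138+167+158=759 → 1352/2353 = 0.5746
  run: TP=649, FP=147+35+26+45+50=303, FN=97+78+85+85+92=437 → 1298/2038 = 0.6369
  sit: TP=1296, FP=149+78+30+39+60=356, FN=26+35+35+31+29=156 → 2592/3104 = 0.8351
  stand: TP=819, FP=138+85+35+36+63=357, FN=22+26+30+34+27=139 → 1638/2134 = 0.7676
  bike: TP=242, FP=167+85+31+34+61=378, FN=40+45+39+36+31=191 → 484/1053 = 0.4596
  drive: TP=213, FP=158+92+29+27+31=337, FN=57+50+60+63+61=291 → 426/1054 = 0.4042
Lowest is class 'drive' with F1 score = 0.404.

0.404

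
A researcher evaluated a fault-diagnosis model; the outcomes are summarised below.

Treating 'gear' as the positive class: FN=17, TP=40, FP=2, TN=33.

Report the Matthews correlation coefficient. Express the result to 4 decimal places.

0.6283

MCC = (TP·TN − FP·FN) / √((TP+FP)(TP+FN)(TN+FP)(TN+FN))
Numerator = 40·33 − 2·17 = 1286
Denominator = √(42·57·35·50) = √4189500 = 2046.8268
MCC = 1286 / 2046.8268 = 0.6283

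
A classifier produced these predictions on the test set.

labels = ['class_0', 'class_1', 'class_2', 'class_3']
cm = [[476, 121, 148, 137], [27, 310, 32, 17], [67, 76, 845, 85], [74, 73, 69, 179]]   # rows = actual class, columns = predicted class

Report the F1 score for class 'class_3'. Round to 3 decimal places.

0.440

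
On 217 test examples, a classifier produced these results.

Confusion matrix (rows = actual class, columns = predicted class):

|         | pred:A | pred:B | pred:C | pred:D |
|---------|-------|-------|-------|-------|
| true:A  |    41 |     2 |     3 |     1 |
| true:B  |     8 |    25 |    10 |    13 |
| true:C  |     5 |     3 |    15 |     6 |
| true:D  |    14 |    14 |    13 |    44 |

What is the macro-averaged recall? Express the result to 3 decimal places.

0.588

Per-class recall (TP/(TP+FN)):
  A: TP=41, FN=2+3+1=6 → 41/47 = 0.8723
  B: TP=25, FN=8+10+13=31 → 25/56 = 0.4464
  C: TP=15, FN=5+3+6=14 → 15/29 = 0.5172
  D: TP=44, FN=14+14+13=41 → 44/85 = 0.5176
Macro-recall = mean = (0.8723 + 0.4464 + 0.5172 + 0.5176) / 4 = 0.588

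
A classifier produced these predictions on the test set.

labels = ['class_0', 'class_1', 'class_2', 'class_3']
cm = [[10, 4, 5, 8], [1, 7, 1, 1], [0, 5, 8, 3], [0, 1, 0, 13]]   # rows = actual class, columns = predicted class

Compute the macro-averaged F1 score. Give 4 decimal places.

0.5612

Per-class F1 score (2·TP/(2·TP+FP+FN)):
  class_0: TP=10, FP=1+0+0=1, FN=4+5+8=17 → 20/38 = 0.52632
  class_1: TP=7, FP=4+5+1=10, FN=1+1+1=3 → 14/27 = 0.51852
  class_2: TP=8, FP=5+1+0=6, FN=0+5+3=8 → 16/30 = 0.53333
  class_3: TP=13, FP=8+1+3=12, FN=0+1+0=1 → 26/39 = 0.66667
Macro-F1 score = mean = (0.52632 + 0.51852 + 0.53333 + 0.66667) / 4 = 0.5612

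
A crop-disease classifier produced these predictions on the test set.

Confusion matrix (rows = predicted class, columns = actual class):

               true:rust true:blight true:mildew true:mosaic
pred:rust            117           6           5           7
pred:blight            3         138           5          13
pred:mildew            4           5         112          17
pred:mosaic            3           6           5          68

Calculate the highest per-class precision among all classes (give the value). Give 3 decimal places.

0.868

Per-class precision (TP/(TP+FP)):
  rust: TP=117, FP=6+5+7=18 → 117/135 = 0.8667
  blight: TP=138, FP=3+5+13=21 → 138/159 = 0.8679
  mildew: TP=112, FP=4+5+17=26 → 112/138 = 0.8116
  mosaic: TP=68, FP=3+6+5=14 → 68/82 = 0.8293
Highest is class 'blight' with precision = 0.868.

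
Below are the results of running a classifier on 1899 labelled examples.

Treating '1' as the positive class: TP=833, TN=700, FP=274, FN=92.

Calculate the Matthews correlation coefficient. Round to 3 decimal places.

MCC = (TP·TN − FP·FN) / √((TP+FP)(TP+FN)(TN+FP)(TN+FN))
Numerator = 833·700 − 274·92 = 557892
Denominator = √(1107·925·974·792) = √789902506800 = 888764.5958
MCC = 557892 / 888764.5958 = 0.628

0.628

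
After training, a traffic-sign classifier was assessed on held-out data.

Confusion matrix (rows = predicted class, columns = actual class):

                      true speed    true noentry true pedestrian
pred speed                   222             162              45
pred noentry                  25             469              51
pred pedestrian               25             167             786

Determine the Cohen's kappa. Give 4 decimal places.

Observed agreement pₒ = trace/N = 1477/1952 = 0.75666
Expected agreement pₑ = Σ (rowᵢ·colᵢ)/N² = (272·429 + 798·545 + 882·978)/1952² = 0.37115
κ = (pₒ − pₑ)/(1 − pₑ) = (0.75666 − 0.37115)/(1 − 0.37115) = 0.6130

0.6130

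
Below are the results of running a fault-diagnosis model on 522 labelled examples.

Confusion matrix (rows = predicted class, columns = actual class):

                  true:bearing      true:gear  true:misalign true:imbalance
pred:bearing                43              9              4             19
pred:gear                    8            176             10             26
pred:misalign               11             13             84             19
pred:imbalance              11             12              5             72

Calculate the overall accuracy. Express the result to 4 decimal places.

Accuracy = trace / total = (43+176+84+72=375) / 522 = 375/522 = 0.7184

0.7184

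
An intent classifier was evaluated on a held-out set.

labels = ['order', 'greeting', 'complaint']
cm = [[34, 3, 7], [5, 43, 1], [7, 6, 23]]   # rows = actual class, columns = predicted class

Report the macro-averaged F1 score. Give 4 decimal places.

0.7645

Per-class F1 score (2·TP/(2·TP+FP+FN)):
  order: TP=34, FP=5+7=12, FN=3+7=10 → 68/90 = 0.75556
  greeting: TP=43, FP=3+6=9, FN=5+1=6 → 86/101 = 0.85149
  complaint: TP=23, FP=7+1=8, FN=7+6=13 → 46/67 = 0.68657
Macro-F1 score = mean = (0.75556 + 0.85149 + 0.68657) / 3 = 0.7645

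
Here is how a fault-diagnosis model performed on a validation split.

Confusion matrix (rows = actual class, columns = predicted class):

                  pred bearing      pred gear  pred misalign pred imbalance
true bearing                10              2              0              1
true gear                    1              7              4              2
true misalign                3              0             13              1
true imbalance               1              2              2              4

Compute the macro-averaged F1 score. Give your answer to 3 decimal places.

0.617

Per-class F1 score (2·TP/(2·TP+FP+FN)):
  bearing: TP=10, FP=1+3+1=5, FN=2+0+1=3 → 20/28 = 0.7143
  gear: TP=7, FP=2+0+2=4, FN=1+4+2=7 → 14/25 = 0.5600
  misalign: TP=13, FP=0+4+2=6, FN=3+0+1=4 → 26/36 = 0.7222
  imbalance: TP=4, FP=1+2+1=4, FN=1+2+2=5 → 8/17 = 0.4706
Macro-F1 score = mean = (0.7143 + 0.5600 + 0.7222 + 0.4706) / 4 = 0.617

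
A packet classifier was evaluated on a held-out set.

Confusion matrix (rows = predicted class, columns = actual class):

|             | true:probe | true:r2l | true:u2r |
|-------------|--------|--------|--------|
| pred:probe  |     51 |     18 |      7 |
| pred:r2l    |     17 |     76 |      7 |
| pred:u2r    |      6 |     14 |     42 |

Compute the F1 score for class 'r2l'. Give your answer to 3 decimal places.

0.731

One-vs-rest for 'r2l': TP = diagonal; FP = other classes predicted 'r2l'; FN = 'r2l' predicted as other.
F1 score = 2·TP/(2·TP+FP+FN).
r2l: TP=76, FP=17+7=24, FN=18+14=32 → 152/208 = 0.7308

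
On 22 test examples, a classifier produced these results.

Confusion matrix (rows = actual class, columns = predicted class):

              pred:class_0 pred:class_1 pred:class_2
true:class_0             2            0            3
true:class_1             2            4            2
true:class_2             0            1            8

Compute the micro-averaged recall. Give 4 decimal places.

0.6364

Micro-averaging pools counts across classes: ΣTP=14, ΣFP=8, ΣFN=8.
Micro-recall = TP/(TP+FN) on pooled counts = 0.6364 (equals overall accuracy in single-label multiclass).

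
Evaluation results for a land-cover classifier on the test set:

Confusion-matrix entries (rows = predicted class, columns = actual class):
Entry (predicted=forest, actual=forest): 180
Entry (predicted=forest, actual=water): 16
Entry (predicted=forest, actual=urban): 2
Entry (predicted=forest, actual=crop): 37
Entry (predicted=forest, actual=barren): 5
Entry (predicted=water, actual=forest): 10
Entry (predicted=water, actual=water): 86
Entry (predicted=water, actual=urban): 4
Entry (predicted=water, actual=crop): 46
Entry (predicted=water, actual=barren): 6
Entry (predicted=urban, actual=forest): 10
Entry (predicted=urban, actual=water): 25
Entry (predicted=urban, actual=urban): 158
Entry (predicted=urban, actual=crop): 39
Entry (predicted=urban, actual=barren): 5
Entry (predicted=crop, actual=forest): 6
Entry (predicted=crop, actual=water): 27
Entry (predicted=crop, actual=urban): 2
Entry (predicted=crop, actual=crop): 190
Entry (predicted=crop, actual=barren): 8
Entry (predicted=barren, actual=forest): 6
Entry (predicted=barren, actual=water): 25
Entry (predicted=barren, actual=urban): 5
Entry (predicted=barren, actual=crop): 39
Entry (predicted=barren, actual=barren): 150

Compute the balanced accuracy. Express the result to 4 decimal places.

0.7314

Balanced accuracy = mean of per-class recall.
  forest: recall = 180/212 = 0.84906
  water: recall = 86/179 = 0.48045
  urban: recall = 158/171 = 0.92398
  crop: recall = 190/351 = 0.54131
  barren: recall = 150/174 = 0.86207
Mean = (0.84906 + 0.48045 + 0.92398 + 0.54131 + 0.86207) / 5 = 0.7314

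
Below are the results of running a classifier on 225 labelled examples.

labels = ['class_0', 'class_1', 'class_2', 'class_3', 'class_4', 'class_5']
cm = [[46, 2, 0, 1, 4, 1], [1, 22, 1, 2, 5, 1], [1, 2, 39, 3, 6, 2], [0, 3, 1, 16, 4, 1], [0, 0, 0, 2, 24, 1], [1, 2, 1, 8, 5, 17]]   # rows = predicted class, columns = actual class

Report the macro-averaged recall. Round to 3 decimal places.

0.719

Per-class recall (TP/(TP+FN)):
  class_0: TP=46, FN=1+1+0+0+1=3 → 46/49 = 0.9388
  class_1: TP=22, FN=2+2+3+0+2=9 → 22/31 = 0.7097
  class_2: TP=39, FN=0+1+1+0+1=3 → 39/42 = 0.9286
  class_3: TP=16, FN=1+2+3+2+8=16 → 16/32 = 0.5000
  class_4: TP=24, FN=4+5+6+4+5=24 → 24/48 = 0.5000
  class_5: TP=17, FN=1+1+2+1+1=6 → 17/23 = 0.7391
Macro-recall = mean = (0.9388 + 0.7097 + 0.9286 + 0.5000 + 0.5000 + 0.7391) / 6 = 0.719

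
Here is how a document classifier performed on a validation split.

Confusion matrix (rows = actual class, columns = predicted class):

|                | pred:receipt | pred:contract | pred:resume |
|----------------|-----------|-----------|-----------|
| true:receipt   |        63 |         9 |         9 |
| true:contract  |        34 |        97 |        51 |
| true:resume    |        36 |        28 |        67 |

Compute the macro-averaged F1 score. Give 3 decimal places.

Per-class F1 score (2·TP/(2·TP+FP+FN)):
  receipt: TP=63, FP=34+36=70, FN=9+9=18 → 126/214 = 0.5888
  contract: TP=97, FP=9+28=37, FN=34+51=85 → 194/316 = 0.6139
  resume: TP=67, FP=9+51=60, FN=36+28=64 → 134/258 = 0.5194
Macro-F1 score = mean = (0.5888 + 0.6139 + 0.5194) / 3 = 0.574

0.574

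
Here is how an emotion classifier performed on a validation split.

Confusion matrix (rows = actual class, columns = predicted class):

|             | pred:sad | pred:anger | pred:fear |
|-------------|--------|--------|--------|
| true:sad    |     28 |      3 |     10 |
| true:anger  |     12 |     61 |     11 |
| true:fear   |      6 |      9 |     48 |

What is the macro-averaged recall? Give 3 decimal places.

Per-class recall (TP/(TP+FN)):
  sad: TP=28, FN=3+10=13 → 28/41 = 0.6829
  anger: TP=61, FN=12+11=23 → 61/84 = 0.7262
  fear: TP=48, FN=6+9=15 → 48/63 = 0.7619
Macro-recall = mean = (0.6829 + 0.7262 + 0.7619) / 3 = 0.724

0.724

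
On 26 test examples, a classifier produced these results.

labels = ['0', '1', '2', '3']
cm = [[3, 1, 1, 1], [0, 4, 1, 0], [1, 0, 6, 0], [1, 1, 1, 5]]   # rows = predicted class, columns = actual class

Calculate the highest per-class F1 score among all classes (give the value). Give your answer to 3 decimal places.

Per-class F1 score (2·TP/(2·TP+FP+FN)):
  0: TP=3, FP=1+1+1=3, FN=0+1+1=2 → 6/11 = 0.5455
  1: TP=4, FP=0+1+0=1, FN=1+0+1=2 → 8/11 = 0.7273
  2: TP=6, FP=1+0+0=1, FN=1+1+1=3 → 12/16 = 0.7500
  3: TP=5, FP=1+1+1=3, FN=1+0+0=1 → 10/14 = 0.7143
Highest is class '2' with F1 score = 0.750.

0.750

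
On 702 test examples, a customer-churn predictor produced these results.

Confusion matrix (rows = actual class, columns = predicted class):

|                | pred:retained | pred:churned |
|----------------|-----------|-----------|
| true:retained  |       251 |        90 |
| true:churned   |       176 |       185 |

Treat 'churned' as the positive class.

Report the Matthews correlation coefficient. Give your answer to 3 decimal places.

MCC = (TP·TN − FP·FN) / √((TP+FP)(TP+FN)(TN+FP)(TN+FN))
Numerator = 185·251 − 90·176 = 30595
Denominator = √(275·361·341·427) = √14455134925 = 120229.5094
MCC = 30595 / 120229.5094 = 0.254

0.254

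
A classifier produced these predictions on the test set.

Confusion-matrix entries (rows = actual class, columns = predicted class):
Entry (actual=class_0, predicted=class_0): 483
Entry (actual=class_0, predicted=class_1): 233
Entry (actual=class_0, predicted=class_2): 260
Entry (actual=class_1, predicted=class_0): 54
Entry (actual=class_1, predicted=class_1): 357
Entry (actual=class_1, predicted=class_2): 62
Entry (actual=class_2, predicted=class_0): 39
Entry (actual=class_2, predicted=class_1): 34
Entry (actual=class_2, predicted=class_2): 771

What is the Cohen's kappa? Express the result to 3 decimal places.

0.550

Observed agreement pₒ = trace/N = 1611/2293 = 0.7026
Expected agreement pₑ = Σ (rowᵢ·colᵢ)/N² = (976·576 + 473·624 + 844·1093)/2293² = 0.3385
κ = (pₒ − pₑ)/(1 − pₑ) = (0.7026 − 0.3385)/(1 − 0.3385) = 0.550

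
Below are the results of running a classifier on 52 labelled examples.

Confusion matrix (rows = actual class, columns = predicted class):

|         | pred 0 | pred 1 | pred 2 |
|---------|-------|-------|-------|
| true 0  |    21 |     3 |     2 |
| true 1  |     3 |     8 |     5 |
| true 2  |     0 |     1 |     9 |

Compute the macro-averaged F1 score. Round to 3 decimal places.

0.701

Per-class F1 score (2·TP/(2·TP+FP+FN)):
  0: TP=21, FP=3+0=3, FN=3+2=5 → 42/50 = 0.8400
  1: TP=8, FP=3+1=4, FN=3+5=8 → 16/28 = 0.5714
  2: TP=9, FP=2+5=7, FN=0+1=1 → 18/26 = 0.6923
Macro-F1 score = mean = (0.8400 + 0.5714 + 0.6923) / 3 = 0.701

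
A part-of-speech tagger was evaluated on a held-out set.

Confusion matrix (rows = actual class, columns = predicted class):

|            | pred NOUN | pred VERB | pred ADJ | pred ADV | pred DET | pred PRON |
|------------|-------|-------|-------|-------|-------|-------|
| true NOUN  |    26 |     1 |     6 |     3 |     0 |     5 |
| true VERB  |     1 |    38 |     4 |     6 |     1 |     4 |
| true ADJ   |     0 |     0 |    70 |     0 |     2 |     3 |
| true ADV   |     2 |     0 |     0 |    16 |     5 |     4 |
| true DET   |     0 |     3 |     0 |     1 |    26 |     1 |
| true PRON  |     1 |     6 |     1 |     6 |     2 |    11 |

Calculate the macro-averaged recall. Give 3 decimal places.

Per-class recall (TP/(TP+FN)):
  NOUN: TP=26, FN=1+6+3+0+5=15 → 26/41 = 0.6341
  VERB: TP=38, FN=1+4+6+1+4=16 → 38/54 = 0.7037
  ADJ: TP=70, FN=0+0+0+2+3=5 → 70/75 = 0.9333
  ADV: TP=16, FN=2+0+0+5+4=11 → 16/27 = 0.5926
  DET: TP=26, FN=0+3+0+1+1=5 → 26/31 = 0.8387
  PRON: TP=11, FN=1+6+1+6+2=16 → 11/27 = 0.4074
Macro-recall = mean = (0.6341 + 0.7037 + 0.9333 + 0.5926 + 0.8387 + 0.4074) / 6 = 0.685

0.685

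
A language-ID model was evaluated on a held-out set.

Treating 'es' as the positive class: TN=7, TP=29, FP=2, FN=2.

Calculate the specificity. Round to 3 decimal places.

0.778

Specificity = TN/(TN+FP) = 7/(7+2) = 0.778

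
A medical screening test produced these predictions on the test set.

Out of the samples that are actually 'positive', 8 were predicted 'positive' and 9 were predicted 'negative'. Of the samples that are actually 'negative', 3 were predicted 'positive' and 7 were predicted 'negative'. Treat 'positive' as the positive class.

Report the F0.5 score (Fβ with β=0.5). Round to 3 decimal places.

Fβ = (1+β²)·TP / ((1+β²)·TP + β²·FN + FP), with β²=1/4
= 1.25·8 / (1.25·8 + 0.25·9 + 3) = 0.656

0.656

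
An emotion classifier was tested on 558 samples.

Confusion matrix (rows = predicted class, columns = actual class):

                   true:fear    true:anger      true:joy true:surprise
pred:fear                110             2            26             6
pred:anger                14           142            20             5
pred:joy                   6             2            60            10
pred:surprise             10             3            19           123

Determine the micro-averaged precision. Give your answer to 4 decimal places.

Micro-averaging pools counts across classes: ΣTP=435, ΣFP=123, ΣFN=123.
Micro-precision = TP/(TP+FP) on pooled counts = 0.7796 (equals overall accuracy in single-label multiclass).

0.7796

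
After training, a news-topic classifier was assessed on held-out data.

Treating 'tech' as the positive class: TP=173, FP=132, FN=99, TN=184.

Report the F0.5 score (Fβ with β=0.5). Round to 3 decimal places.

Fβ = (1+β²)·TP / ((1+β²)·TP + β²·FN + FP), with β²=1/4
= 1.25·173 / (1.25·173 + 0.25·99 + 132) = 0.580

0.580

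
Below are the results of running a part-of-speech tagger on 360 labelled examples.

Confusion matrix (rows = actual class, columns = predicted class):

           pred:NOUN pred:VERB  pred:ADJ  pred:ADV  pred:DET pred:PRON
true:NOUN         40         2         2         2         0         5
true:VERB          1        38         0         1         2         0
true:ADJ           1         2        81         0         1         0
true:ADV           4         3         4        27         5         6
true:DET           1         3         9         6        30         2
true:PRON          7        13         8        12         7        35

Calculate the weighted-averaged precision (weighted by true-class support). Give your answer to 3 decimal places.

Per-class precision (TP/(TP+FP)):
  NOUN: TP=40, FP=1+1+4+1+7=14 → 40/54 = 0.7407
  VERB: TP=38, FP=2+2+3+3+13=23 → 38/61 = 0.6230
  ADJ: TP=81, FP=2+0+4+9+8=23 → 81/104 = 0.7788
  ADV: TP=27, FP=2+1+0+6+12=21 → 27/48 = 0.5625
  DET: TP=30, FP=0+2+1+5+7=15 → 30/45 = 0.6667
  PRON: TP=35, FP=5+0+0+6+2=13 → 35/48 = 0.7292
Weighted-precision = Σ (supportᵢ/N)·precisionᵢ with N=360: (51/360)·0.7407 + (42/360)·0.6230 + (85/360)·0.7788 + (49/360)·0.5625 + (51/360)·0.6667 + (82/360)·0.7292 = 0.699

0.699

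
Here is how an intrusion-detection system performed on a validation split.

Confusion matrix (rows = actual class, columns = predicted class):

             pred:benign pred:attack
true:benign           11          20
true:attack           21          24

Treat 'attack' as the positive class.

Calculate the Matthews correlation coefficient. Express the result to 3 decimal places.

MCC = (TP·TN − FP·FN) / √((TP+FP)(TP+FN)(TN+FP)(TN+FN))
Numerator = 24·11 − 20·21 = -156
Denominator = √(44·45·31·32) = √1964160 = 1401.4849
MCC = -156 / 1401.4849 = -0.111

-0.111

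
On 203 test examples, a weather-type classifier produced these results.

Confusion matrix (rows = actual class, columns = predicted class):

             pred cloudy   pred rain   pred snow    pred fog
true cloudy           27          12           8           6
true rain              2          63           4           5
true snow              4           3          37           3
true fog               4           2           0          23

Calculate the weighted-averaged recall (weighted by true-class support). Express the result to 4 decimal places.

Per-class recall (TP/(TP+FN)):
  cloudy: TP=27, FN=12+8+6=26 → 27/53 = 0.50943
  rain: TP=63, FN=2+4+5=11 → 63/74 = 0.85135
  snow: TP=37, FN=4+3+3=10 → 37/47 = 0.78723
  fog: TP=23, FN=4+2+0=6 → 23/29 = 0.79310
Weighted-recall = Σ (supportᵢ/N)·recallᵢ with N=203: (53/203)·0.50943 + (74/203)·0.85135 + (47/203)·0.78723 + (29/203)·0.79310 = 0.7389

0.7389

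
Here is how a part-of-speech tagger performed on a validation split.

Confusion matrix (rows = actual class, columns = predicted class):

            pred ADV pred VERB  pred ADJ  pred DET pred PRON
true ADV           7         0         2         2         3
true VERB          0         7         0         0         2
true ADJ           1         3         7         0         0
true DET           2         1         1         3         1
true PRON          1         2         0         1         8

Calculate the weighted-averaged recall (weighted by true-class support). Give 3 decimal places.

Per-class recall (TP/(TP+FN)):
  ADV: TP=7, FN=0+2+2+3=7 → 7/14 = 0.5000
  VERB: TP=7, FN=0+0+0+2=2 → 7/9 = 0.7778
  ADJ: TP=7, FN=1+3+0+0=4 → 7/11 = 0.6364
  DET: TP=3, FN=2+1+1+1=5 → 3/8 = 0.3750
  PRON: TP=8, FN=1+2+0+1=4 → 8/12 = 0.6667
Weighted-recall = Σ (supportᵢ/N)·recallᵢ with N=54: (14/54)·0.5000 + (9/54)·0.7778 + (11/54)·0.6364 + (8/54)·0.3750 + (12/54)·0.6667 = 0.593

0.593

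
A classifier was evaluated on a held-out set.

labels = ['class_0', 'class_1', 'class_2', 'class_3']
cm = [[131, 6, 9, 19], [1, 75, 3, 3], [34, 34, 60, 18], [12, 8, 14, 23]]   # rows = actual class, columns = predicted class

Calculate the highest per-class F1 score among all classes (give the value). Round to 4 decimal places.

0.7638

Per-class F1 score (2·TP/(2·TP+FP+FN)):
  class_0: TP=131, FP=1+34+12=47, FN=6+9+19=34 → 262/343 = 0.76385
  class_1: TP=75, FP=6+34+8=48, FN=1+3+3=7 → 150/205 = 0.73171
  class_2: TP=60, FP=9+3+14=26, FN=34+34+18=86 → 120/232 = 0.51724
  class_3: TP=23, FP=19+3+18=40, FN=12+8+14=34 → 46/120 = 0.38333
Highest is class 'class_0' with F1 score = 0.7638.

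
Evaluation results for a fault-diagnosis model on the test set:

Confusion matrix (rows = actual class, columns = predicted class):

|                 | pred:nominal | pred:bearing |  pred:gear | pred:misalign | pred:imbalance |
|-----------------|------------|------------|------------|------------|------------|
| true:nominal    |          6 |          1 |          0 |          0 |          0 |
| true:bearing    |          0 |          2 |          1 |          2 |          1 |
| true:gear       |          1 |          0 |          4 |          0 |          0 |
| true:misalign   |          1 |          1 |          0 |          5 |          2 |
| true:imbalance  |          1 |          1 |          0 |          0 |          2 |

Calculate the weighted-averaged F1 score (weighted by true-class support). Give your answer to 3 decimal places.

0.608

Per-class F1 score (2·TP/(2·TP+FP+FN)):
  nominal: TP=6, FP=0+1+1+1=3, FN=1+0+0+0=1 → 12/16 = 0.7500
  bearing: TP=2, FP=1+0+1+1=3, FN=0+1+2+1=4 → 4/11 = 0.3636
  gear: TP=4, FP=0+1+0+0=1, FN=1+0+0+0=1 → 8/10 = 0.8000
  misalign: TP=5, FP=0+2+0+0=2, FN=1+1+0+2=4 → 10/16 = 0.6250
  imbalance: TP=2, FP=0+1+0+2=3, FN=1+1+0+0=2 → 4/9 = 0.4444
Weighted-F1 score = Σ (supportᵢ/N)·F1 scoreᵢ with N=31: (7/31)·0.7500 + (6/31)·0.3636 + (5/31)·0.8000 + (9/31)·0.6250 + (4/31)·0.4444 = 0.608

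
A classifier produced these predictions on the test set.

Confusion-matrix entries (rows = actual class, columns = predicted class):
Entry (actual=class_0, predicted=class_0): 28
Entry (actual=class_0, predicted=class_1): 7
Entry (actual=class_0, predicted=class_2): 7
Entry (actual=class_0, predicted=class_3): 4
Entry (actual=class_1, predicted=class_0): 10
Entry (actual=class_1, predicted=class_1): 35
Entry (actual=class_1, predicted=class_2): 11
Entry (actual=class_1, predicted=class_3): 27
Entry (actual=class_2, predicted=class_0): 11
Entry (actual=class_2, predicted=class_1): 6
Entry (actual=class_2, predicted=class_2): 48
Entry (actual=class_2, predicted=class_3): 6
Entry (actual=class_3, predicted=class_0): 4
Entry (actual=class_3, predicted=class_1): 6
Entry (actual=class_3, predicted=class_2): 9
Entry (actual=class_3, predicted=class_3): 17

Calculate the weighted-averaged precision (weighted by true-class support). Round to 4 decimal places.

Per-class precision (TP/(TP+FP)):
  class_0: TP=28, FP=10+11+4=25 → 28/53 = 0.52830
  class_1: TP=35, FP=7+6+6=19 → 35/54 = 0.64815
  class_2: TP=48, FP=7+11+9=27 → 48/75 = 0.64000
  class_3: TP=17, FP=4+27+6=37 → 17/54 = 0.31481
Weighted-precision = Σ (supportᵢ/N)·precisionᵢ with N=236: (46/236)·0.52830 + (83/236)·0.64815 + (71/236)·0.64000 + (36/236)·0.31481 = 0.5715

0.5715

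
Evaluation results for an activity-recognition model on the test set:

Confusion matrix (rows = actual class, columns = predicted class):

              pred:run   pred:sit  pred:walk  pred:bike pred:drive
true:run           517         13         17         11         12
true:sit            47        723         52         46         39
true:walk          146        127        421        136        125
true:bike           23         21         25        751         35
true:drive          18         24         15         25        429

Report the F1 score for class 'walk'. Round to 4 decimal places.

0.5670

One-vs-rest for 'walk': TP = diagonal; FP = other classes predicted 'walk'; FN = 'walk' predicted as other.
F1 score = 2·TP/(2·TP+FP+FN).
walk: TP=421, FP=17+52+25+15=109, FN=146+127+136+125=534 → 842/1485 = 0.56700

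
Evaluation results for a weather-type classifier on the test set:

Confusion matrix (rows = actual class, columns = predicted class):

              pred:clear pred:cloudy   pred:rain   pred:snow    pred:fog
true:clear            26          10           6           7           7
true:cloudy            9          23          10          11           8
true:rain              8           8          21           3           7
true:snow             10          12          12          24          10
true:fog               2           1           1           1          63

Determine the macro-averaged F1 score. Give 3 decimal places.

0.499

Per-class F1 score (2·TP/(2·TP+FP+FN)):
  clear: TP=26, FP=9+8+10+2=29, FN=10+6+7+7=30 → 52/111 = 0.4685
  cloudy: TP=23, FP=10+8+12+1=31, FN=9+10+11+8=38 → 46/115 = 0.4000
  rain: TP=21, FP=6+10+12+1=29, FN=8+8+3+7=26 → 42/97 = 0.4330
  snow: TP=24, FP=7+11+3+1=22, FN=10+12+12+10=44 → 48/114 = 0.4211
  fog: TP=63, FP=7+8+7+10=32, FN=2+1+1+1=5 → 126/163 = 0.7730
Macro-F1 score = mean = (0.4685 + 0.4000 + 0.4330 + 0.4211 + 0.7730) / 5 = 0.499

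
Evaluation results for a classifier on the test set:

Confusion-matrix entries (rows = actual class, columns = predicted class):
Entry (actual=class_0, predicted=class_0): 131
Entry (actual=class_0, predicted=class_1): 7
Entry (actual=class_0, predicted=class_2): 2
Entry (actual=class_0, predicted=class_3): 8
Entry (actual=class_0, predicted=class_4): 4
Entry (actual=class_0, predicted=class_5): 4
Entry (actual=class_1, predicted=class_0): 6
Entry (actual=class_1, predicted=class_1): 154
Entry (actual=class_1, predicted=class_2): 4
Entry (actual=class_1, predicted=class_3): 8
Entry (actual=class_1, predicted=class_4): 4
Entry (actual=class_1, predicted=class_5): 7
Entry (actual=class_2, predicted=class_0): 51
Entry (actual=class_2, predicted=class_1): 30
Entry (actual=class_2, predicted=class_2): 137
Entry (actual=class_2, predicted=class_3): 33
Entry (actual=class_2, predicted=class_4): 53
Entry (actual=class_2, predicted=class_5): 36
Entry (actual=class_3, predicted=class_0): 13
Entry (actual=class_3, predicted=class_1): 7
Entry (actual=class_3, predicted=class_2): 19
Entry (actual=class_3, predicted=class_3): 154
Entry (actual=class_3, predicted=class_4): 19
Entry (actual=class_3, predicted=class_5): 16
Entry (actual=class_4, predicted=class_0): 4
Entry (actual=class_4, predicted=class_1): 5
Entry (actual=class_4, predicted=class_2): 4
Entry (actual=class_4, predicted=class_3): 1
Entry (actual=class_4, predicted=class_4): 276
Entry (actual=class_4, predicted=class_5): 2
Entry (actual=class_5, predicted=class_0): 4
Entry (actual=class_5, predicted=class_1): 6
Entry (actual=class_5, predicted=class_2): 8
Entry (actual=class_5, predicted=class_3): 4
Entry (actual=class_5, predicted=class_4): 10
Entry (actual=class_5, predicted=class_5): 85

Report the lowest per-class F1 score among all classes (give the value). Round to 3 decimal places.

Per-class F1 score (2·TP/(2·TP+FP+FN)):
  class_0: TP=131, FP=6+51+13+4+4=78, FN=7+2+8+4+4=25 → 262/365 = 0.7178
  class_1: TP=154, FP=7+30+7+5+6=55, FN=6+4+8+4+7=29 → 308/392 = 0.7857
  class_2: TP=137, FP=2+4+19+4+8=37, FN=51+30+33+53+36=203 → 274/514 = 0.5331
  class_3: TP=154, FP=8+8+33+1+4=54, FN=13+7+19+19+16=74 → 308/436 = 0.7064
  class_4: TP=276, FP=4+4+53+19+10=90, FN=4+5+4+1+2=16 → 552/658 = 0.8389
  class_5: TP=85, FP=4+7+36+16+2=65, FN=4+6+8+4+10=32 → 170/267 = 0.6367
Lowest is class 'class_2' with F1 score = 0.533.

0.533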